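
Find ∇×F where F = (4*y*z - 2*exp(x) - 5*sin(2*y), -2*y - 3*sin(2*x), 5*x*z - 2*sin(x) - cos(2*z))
(0, 4*y - 5*z + 2*cos(x), -4*z - 6*cos(2*x) + 10*cos(2*y))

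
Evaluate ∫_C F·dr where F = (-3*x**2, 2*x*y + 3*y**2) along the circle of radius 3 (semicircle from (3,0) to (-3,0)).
90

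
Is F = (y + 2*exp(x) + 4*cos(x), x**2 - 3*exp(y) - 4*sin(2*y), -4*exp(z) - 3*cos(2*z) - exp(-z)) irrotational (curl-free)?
No, ∇×F = (0, 0, 2*x - 1)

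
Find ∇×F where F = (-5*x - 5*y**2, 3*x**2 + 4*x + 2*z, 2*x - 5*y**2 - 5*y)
(-10*y - 7, -2, 6*x + 10*y + 4)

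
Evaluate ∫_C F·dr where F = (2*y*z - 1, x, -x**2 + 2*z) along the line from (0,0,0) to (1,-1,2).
1/2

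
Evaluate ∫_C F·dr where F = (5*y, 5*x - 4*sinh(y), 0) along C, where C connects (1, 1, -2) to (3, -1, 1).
-20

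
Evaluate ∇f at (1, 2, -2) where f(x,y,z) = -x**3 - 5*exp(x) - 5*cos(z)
(-5*E - 3, 0, -5*sin(2))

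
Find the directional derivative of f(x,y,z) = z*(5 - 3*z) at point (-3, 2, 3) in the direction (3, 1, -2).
13*sqrt(14)/7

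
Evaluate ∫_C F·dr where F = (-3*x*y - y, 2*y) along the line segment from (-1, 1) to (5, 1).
-42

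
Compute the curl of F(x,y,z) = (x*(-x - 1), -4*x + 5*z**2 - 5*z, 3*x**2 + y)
(6 - 10*z, -6*x, -4)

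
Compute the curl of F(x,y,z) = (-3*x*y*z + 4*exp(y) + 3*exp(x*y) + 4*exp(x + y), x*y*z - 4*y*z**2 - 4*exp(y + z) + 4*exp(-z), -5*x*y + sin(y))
(-x*y - 5*x + 8*y*z + 4*exp(y + z) + cos(y) + 4*exp(-z), y*(5 - 3*x), 3*x*z - 3*x*exp(x*y) + y*z - 4*exp(y) - 4*exp(x + y))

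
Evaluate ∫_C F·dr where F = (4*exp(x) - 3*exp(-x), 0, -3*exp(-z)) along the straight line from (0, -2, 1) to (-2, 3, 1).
-7 - sinh(2) + 7*cosh(2)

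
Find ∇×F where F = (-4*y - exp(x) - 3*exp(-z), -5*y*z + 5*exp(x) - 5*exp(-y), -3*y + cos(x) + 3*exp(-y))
(5*y - 3 - 3*exp(-y), sin(x) + 3*exp(-z), 5*exp(x) + 4)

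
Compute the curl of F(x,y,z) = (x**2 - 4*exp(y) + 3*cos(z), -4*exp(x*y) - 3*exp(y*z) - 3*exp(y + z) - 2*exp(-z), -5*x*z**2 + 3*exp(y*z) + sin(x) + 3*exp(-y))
(3*y*exp(y*z) + 3*z*exp(y*z) + 3*exp(y + z) - 2*exp(-z) - 3*exp(-y), 5*z**2 - 3*sin(z) - cos(x), -4*y*exp(x*y) + 4*exp(y))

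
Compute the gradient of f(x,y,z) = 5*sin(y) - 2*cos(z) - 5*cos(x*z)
(5*z*sin(x*z), 5*cos(y), 5*x*sin(x*z) + 2*sin(z))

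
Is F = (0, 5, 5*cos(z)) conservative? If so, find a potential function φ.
Yes, F is conservative. φ = 5*y + 5*sin(z)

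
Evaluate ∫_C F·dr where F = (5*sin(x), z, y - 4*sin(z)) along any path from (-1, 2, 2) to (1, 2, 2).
0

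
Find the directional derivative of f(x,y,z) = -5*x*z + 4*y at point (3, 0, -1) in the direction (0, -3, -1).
3*sqrt(10)/10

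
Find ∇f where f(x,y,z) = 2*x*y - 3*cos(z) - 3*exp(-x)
(2*y + 3*exp(-x), 2*x, 3*sin(z))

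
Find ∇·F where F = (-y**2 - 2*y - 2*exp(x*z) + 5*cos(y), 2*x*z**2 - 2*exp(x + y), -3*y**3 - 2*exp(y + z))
-2*z*exp(x*z) - 2*exp(x + y) - 2*exp(y + z)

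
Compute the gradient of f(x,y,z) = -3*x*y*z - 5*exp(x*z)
(z*(-3*y - 5*exp(x*z)), -3*x*z, x*(-3*y - 5*exp(x*z)))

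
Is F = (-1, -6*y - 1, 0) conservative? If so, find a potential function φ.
Yes, F is conservative. φ = -x - 3*y**2 - y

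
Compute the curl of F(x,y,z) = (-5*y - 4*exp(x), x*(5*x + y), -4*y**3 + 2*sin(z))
(-12*y**2, 0, 10*x + y + 5)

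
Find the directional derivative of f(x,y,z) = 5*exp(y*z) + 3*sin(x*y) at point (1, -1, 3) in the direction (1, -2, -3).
-3*sqrt(14)*(5 + 3*exp(3)*cos(1))*exp(-3)/14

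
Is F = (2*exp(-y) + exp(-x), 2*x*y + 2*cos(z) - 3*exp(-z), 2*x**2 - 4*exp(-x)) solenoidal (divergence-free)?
No, ∇·F = 2*x - exp(-x)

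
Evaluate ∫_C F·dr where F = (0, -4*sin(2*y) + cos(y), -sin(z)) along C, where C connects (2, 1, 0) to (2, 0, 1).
sqrt(2)*cos(pi/4 + 1) - 2*cos(2) + 1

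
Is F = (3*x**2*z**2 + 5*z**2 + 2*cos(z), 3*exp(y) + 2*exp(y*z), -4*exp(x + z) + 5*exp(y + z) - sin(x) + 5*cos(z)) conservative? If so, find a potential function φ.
No, ∇×F = (-2*y*exp(y*z) + 5*exp(y + z), 6*x**2*z + 10*z + 4*exp(x + z) - 2*sin(z) + cos(x), 0) ≠ 0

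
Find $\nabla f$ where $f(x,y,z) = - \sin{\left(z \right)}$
(0, 0, -cos(z))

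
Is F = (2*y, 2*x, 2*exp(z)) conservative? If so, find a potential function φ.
Yes, F is conservative. φ = 2*x*y + 2*exp(z)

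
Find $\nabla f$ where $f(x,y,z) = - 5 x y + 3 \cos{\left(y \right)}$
(-5*y, -5*x - 3*sin(y), 0)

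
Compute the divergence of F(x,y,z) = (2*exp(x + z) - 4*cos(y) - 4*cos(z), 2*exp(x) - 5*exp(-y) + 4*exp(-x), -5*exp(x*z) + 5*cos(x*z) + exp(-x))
-5*x*exp(x*z) - 5*x*sin(x*z) + 2*exp(x + z) + 5*exp(-y)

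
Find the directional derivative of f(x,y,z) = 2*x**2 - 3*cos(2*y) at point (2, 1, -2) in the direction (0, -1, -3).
-3*sqrt(10)*sin(2)/5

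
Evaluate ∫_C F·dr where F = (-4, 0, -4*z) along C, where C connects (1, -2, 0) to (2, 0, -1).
-6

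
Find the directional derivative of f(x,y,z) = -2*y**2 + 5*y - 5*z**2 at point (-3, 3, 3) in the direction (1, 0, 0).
0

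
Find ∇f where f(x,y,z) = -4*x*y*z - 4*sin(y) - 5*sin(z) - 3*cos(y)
(-4*y*z, -4*x*z + 3*sin(y) - 4*cos(y), -4*x*y - 5*cos(z))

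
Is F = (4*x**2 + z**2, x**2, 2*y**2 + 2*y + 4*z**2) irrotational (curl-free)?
No, ∇×F = (4*y + 2, 2*z, 2*x)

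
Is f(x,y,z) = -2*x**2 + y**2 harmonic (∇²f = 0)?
No, ∇²f = -2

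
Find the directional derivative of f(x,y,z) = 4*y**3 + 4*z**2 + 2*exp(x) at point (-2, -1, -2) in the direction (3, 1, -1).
2*sqrt(11)*(3 + 14*exp(2))*exp(-2)/11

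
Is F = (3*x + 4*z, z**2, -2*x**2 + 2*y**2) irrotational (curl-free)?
No, ∇×F = (4*y - 2*z, 4*x + 4, 0)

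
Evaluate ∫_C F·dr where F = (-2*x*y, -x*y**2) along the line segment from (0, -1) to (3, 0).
11/4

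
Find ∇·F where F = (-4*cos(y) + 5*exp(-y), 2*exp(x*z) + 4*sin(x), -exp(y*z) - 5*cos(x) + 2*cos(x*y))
-y*exp(y*z)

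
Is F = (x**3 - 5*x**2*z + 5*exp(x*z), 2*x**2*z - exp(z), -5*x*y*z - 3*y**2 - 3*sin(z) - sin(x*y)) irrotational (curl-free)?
No, ∇×F = (-2*x**2 - 5*x*z - x*cos(x*y) - 6*y + exp(z), -5*x**2 + 5*x*exp(x*z) + 5*y*z + y*cos(x*y), 4*x*z)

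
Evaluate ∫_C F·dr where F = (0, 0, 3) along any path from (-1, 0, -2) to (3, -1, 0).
6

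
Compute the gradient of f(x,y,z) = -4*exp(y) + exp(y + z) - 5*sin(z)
(0, (exp(z) - 4)*exp(y), exp(y + z) - 5*cos(z))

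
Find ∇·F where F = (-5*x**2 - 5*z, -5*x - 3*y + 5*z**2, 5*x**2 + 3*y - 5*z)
-10*x - 8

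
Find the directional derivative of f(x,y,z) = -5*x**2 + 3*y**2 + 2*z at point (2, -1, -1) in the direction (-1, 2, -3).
sqrt(14)/7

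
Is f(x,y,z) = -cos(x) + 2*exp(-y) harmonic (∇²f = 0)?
No, ∇²f = cos(x) + 2*exp(-y)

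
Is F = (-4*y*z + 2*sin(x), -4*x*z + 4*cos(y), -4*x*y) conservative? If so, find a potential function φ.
Yes, F is conservative. φ = -4*x*y*z + 4*sin(y) - 2*cos(x)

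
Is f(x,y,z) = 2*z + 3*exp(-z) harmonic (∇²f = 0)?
No, ∇²f = 3*exp(-z)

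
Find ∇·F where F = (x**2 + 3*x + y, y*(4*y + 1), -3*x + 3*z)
2*x + 8*y + 7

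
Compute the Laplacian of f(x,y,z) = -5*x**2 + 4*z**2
-2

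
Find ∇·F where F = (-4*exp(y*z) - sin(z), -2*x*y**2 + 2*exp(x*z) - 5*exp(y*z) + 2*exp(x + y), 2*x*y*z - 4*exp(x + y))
-2*x*y - 5*z*exp(y*z) + 2*exp(x + y)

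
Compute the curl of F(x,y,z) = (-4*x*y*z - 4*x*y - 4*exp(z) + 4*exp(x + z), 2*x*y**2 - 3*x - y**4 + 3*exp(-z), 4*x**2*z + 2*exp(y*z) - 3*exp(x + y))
(2*z*exp(y*z) - 3*exp(x + y) + 3*exp(-z), -4*x*y - 8*x*z - 4*exp(z) + 3*exp(x + y) + 4*exp(x + z), 4*x*z + 4*x + 2*y**2 - 3)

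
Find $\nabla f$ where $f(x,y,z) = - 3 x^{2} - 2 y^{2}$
(-6*x, -4*y, 0)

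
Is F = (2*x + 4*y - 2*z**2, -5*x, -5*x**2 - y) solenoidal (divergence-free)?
No, ∇·F = 2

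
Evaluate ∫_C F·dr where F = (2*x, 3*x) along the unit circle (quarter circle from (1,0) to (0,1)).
-1 + 3*pi/4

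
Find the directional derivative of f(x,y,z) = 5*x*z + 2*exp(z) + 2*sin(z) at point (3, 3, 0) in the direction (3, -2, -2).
-38*sqrt(17)/17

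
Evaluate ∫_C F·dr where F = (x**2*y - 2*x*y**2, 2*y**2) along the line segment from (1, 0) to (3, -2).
-30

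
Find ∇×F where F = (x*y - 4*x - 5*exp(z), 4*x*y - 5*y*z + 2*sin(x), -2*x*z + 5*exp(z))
(5*y, 2*z - 5*exp(z), -x + 4*y + 2*cos(x))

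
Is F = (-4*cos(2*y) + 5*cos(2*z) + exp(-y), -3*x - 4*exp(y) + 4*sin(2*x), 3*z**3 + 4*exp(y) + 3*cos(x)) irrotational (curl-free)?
No, ∇×F = (4*exp(y), 3*sin(x) - 10*sin(2*z), -8*sin(2*y) + 8*cos(2*x) - 3 + exp(-y))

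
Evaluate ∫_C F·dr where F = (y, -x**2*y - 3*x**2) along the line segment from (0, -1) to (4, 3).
-308/3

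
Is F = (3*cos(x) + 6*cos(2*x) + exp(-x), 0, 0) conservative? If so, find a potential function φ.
Yes, F is conservative. φ = 3*sin(x) + 3*sin(2*x) - exp(-x)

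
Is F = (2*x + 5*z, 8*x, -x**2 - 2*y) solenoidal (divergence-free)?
No, ∇·F = 2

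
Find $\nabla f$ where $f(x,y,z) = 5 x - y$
(5, -1, 0)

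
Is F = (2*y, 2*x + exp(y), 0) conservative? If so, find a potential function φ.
Yes, F is conservative. φ = 2*x*y + exp(y)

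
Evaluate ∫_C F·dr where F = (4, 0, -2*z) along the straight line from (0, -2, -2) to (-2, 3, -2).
-8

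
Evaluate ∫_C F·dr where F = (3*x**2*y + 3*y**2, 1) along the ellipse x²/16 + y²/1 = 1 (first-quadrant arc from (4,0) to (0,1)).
-12*pi - 7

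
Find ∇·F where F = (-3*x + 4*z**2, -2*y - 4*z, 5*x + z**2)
2*z - 5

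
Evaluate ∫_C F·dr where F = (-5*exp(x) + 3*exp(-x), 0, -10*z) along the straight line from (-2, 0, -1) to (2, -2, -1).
-4*sinh(2)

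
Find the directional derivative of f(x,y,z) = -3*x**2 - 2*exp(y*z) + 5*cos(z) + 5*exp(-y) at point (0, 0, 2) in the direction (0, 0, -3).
5*sin(2)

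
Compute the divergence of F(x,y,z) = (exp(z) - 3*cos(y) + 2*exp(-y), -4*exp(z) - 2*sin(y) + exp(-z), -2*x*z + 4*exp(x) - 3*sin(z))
-2*x - 2*cos(y) - 3*cos(z)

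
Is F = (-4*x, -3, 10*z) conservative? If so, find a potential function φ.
Yes, F is conservative. φ = -2*x**2 - 3*y + 5*z**2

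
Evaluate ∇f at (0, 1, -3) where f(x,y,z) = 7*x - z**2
(7, 0, 6)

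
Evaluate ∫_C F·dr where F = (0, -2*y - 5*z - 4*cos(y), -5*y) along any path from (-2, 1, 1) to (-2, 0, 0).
4*sin(1) + 6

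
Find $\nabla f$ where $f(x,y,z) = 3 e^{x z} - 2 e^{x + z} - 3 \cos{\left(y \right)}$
(3*z*exp(x*z) - 2*exp(x + z), 3*sin(y), 3*x*exp(x*z) - 2*exp(x + z))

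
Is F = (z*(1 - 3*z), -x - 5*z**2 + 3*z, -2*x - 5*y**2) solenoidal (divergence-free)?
Yes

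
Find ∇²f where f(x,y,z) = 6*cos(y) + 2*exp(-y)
-6*cos(y) + 2*exp(-y)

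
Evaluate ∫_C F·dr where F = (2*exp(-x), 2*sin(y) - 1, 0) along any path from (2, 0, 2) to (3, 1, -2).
-2*cos(1) - 2*exp(-3) + 2*exp(-2) + 1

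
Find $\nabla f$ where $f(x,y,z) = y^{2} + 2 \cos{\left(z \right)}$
(0, 2*y, -2*sin(z))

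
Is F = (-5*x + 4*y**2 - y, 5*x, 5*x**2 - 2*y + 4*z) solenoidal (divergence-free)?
No, ∇·F = -1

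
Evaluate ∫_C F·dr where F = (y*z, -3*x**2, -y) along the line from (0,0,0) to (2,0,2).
0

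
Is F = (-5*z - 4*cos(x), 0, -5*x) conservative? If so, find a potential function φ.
Yes, F is conservative. φ = -5*x*z - 4*sin(x)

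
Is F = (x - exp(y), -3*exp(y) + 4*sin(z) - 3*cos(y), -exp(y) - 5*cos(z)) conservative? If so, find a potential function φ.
No, ∇×F = (-exp(y) - 4*cos(z), 0, exp(y)) ≠ 0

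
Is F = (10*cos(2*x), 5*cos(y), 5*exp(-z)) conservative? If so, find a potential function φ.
Yes, F is conservative. φ = 5*sin(2*x) + 5*sin(y) - 5*exp(-z)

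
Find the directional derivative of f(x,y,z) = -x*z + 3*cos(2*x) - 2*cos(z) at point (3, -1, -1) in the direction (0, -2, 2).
sqrt(2)*(-3/2 - sin(1))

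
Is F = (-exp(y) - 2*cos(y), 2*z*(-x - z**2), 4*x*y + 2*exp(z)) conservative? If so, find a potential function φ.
No, ∇×F = (6*x + 6*z**2, -4*y, -2*z + exp(y) - 2*sin(y)) ≠ 0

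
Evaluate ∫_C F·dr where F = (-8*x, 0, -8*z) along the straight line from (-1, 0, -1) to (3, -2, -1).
-32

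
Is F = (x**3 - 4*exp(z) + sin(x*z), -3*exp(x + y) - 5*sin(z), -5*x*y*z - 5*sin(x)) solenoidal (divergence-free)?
No, ∇·F = 3*x**2 - 5*x*y + z*cos(x*z) - 3*exp(x + y)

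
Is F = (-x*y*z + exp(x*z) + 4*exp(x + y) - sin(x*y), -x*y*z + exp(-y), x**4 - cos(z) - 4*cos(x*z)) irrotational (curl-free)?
No, ∇×F = (x*y, -4*x**3 - x*y + x*exp(x*z) - 4*z*sin(x*z), x*z + x*cos(x*y) - y*z - 4*exp(x + y))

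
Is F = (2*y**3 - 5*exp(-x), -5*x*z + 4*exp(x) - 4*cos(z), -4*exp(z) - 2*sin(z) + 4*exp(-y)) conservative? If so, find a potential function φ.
No, ∇×F = (5*x - 4*sin(z) - 4*exp(-y), 0, -6*y**2 - 5*z + 4*exp(x)) ≠ 0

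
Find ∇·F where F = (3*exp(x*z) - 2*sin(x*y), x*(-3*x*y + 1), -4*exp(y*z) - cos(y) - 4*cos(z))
-3*x**2 - 4*y*exp(y*z) - 2*y*cos(x*y) + 3*z*exp(x*z) + 4*sin(z)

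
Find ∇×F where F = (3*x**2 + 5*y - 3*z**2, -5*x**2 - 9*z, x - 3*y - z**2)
(6, -6*z - 1, -10*x - 5)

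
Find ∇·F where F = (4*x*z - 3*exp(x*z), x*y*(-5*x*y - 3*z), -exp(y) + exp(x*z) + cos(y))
-10*x**2*y - 3*x*z + x*exp(x*z) - 3*z*exp(x*z) + 4*z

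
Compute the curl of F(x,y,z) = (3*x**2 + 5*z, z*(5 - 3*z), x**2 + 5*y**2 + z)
(10*y + 6*z - 5, 5 - 2*x, 0)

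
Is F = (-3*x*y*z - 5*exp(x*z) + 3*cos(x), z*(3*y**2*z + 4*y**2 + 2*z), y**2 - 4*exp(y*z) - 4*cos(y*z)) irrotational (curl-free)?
No, ∇×F = (-6*y**2*z - 4*y**2 + 2*y - 4*z*exp(y*z) + 4*z*sin(y*z) - 4*z, x*(-3*y - 5*exp(x*z)), 3*x*z)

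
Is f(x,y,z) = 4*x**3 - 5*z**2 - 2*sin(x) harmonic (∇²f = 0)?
No, ∇²f = 24*x + 2*sin(x) - 10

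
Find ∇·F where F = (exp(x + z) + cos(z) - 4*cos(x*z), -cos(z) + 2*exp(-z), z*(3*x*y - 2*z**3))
3*x*y - 8*z**3 + 4*z*sin(x*z) + exp(x + z)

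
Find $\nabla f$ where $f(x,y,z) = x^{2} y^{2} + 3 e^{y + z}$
(2*x*y**2, 2*x**2*y + 3*exp(y + z), 3*exp(y + z))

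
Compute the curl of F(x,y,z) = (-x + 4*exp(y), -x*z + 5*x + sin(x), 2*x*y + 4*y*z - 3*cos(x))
(3*x + 4*z, -2*y - 3*sin(x), -z - 4*exp(y) + cos(x) + 5)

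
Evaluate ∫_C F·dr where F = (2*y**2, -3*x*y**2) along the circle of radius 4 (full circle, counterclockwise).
-192*pi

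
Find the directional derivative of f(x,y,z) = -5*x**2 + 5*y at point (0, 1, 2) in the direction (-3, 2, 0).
10*sqrt(13)/13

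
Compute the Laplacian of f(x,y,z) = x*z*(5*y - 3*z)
-6*x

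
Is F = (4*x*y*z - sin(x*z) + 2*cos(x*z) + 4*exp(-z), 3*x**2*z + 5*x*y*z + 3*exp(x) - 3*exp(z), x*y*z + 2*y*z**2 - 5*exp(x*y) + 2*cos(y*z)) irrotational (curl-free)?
No, ∇×F = (-3*x**2 - 5*x*y + x*z - 5*x*exp(x*y) + 2*z**2 - 2*z*sin(y*z) + 3*exp(z), 4*x*y - 2*x*sin(x*z) - x*cos(x*z) - y*z + 5*y*exp(x*y) - 4*exp(-z), 2*x*z + 5*y*z + 3*exp(x))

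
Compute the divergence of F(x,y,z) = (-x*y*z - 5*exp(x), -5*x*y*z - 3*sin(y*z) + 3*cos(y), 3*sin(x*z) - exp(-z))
-5*x*z + 3*x*cos(x*z) - y*z - 3*z*cos(y*z) - 5*exp(x) - 3*sin(y) + exp(-z)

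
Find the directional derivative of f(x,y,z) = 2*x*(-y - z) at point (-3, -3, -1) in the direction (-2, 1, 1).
-2*sqrt(6)/3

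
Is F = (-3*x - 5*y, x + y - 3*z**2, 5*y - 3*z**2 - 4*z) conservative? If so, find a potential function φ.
No, ∇×F = (6*z + 5, 0, 6) ≠ 0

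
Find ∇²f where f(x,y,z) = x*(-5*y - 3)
0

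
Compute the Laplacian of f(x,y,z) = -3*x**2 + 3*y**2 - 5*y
0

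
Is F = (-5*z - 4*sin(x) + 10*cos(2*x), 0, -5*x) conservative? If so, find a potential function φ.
Yes, F is conservative. φ = -5*x*z + 5*sin(2*x) + 4*cos(x)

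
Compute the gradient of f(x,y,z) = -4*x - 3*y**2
(-4, -6*y, 0)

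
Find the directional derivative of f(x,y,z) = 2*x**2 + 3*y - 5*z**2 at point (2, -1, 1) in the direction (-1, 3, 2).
-19*sqrt(14)/14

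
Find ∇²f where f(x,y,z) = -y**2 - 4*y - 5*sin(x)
5*sin(x) - 2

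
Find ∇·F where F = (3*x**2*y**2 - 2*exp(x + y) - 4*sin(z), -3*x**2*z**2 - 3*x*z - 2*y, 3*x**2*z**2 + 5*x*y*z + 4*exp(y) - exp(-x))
6*x**2*z + 6*x*y**2 + 5*x*y - 2*exp(x + y) - 2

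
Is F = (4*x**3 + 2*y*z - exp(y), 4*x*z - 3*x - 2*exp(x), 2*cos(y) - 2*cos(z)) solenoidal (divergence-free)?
No, ∇·F = 12*x**2 + 2*sin(z)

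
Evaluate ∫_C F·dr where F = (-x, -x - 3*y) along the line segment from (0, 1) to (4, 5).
-52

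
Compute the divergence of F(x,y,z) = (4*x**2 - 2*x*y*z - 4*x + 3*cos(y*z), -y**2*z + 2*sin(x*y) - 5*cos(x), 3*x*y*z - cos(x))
3*x*y + 2*x*cos(x*y) + 8*x - 4*y*z - 4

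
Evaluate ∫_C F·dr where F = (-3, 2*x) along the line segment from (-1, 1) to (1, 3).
-6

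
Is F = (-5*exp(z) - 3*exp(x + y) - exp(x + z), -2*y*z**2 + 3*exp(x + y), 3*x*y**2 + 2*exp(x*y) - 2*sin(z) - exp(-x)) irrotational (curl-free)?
No, ∇×F = (6*x*y + 2*x*exp(x*y) + 4*y*z, -3*y**2 - 2*y*exp(x*y) - 5*exp(z) - exp(x + z) - exp(-x), 6*exp(x + y))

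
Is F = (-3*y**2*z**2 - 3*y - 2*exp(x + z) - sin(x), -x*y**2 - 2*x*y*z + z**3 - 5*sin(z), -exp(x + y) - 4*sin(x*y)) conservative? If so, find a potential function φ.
No, ∇×F = (2*x*y - 4*x*cos(x*y) - 3*z**2 - exp(x + y) + 5*cos(z), -6*y**2*z + 4*y*cos(x*y) + exp(x + y) - 2*exp(x + z), -y**2 + 6*y*z**2 - 2*y*z + 3) ≠ 0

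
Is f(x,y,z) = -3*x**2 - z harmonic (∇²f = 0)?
No, ∇²f = -6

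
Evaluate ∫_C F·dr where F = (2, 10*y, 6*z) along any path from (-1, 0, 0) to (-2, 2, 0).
18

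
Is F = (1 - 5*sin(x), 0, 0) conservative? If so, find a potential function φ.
Yes, F is conservative. φ = x + 5*cos(x)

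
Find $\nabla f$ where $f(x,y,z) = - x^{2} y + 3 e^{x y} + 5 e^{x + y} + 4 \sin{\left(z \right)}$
(-2*x*y + 3*y*exp(x*y) + 5*exp(x + y), -x**2 + 3*x*exp(x*y) + 5*exp(x + y), 4*cos(z))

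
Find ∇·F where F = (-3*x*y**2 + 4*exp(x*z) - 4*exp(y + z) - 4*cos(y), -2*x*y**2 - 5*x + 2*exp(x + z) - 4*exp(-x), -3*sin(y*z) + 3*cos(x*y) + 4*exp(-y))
-4*x*y - 3*y**2 - 3*y*cos(y*z) + 4*z*exp(x*z)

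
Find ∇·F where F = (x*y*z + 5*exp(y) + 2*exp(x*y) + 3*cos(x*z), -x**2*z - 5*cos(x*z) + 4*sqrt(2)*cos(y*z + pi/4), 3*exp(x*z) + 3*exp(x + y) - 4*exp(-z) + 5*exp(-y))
3*x*exp(x*z) + y*z + 2*y*exp(x*y) - 3*z*sin(x*z) - 4*sqrt(2)*z*sin(y*z + pi/4) + 4*exp(-z)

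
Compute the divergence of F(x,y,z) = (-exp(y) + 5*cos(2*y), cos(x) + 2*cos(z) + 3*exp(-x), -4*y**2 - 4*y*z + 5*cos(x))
-4*y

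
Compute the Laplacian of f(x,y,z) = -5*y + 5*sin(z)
-5*sin(z)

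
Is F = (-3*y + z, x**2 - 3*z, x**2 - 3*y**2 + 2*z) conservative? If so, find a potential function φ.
No, ∇×F = (3 - 6*y, 1 - 2*x, 2*x + 3) ≠ 0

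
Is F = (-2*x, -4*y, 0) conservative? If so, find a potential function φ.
Yes, F is conservative. φ = -x**2 - 2*y**2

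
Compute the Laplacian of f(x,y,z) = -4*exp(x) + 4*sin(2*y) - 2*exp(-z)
-4*exp(x) - 16*sin(2*y) - 2*exp(-z)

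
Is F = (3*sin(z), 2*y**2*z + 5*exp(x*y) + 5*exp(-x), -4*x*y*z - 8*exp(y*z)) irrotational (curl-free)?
No, ∇×F = (-4*x*z - 2*y**2 - 8*z*exp(y*z), 4*y*z + 3*cos(z), 5*y*exp(x*y) - 5*exp(-x))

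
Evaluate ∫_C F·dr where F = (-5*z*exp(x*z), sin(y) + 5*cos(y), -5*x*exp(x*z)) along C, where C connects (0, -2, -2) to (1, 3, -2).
-5*exp(-2) + cos(2) + 5*sin(3) - cos(3) + 5*sin(2) + 5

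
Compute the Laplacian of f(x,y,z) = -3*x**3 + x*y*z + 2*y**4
-18*x + 24*y**2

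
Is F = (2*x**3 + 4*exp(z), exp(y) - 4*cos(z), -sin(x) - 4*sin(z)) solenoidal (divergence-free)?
No, ∇·F = 6*x**2 + exp(y) - 4*cos(z)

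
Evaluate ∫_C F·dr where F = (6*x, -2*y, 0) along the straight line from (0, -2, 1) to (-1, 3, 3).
-2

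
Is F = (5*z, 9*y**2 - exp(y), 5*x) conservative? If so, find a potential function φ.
Yes, F is conservative. φ = 5*x*z + 3*y**3 - exp(y)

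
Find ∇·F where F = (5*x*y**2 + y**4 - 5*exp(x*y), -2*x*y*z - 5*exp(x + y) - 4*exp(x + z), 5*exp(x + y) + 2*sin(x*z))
-2*x*z + 2*x*cos(x*z) + 5*y**2 - 5*y*exp(x*y) - 5*exp(x + y)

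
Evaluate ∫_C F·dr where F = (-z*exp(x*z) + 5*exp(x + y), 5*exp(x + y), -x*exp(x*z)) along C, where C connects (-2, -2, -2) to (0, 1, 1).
-1 - 5*exp(-4) + 5*E + exp(4)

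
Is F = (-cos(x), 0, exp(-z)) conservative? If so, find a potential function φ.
Yes, F is conservative. φ = -sin(x) - exp(-z)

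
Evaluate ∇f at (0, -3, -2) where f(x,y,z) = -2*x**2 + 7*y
(0, 7, 0)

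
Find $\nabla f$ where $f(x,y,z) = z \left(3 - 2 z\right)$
(0, 0, 3 - 4*z)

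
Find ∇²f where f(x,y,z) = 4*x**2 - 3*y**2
2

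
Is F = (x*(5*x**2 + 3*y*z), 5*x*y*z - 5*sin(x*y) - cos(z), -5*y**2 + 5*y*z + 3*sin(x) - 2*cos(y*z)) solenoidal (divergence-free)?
No, ∇·F = 15*x**2 + 5*x*z - 5*x*cos(x*y) + 3*y*z + 2*y*sin(y*z) + 5*y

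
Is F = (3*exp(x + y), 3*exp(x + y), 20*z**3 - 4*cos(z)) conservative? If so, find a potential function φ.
Yes, F is conservative. φ = 5*z**4 + 3*exp(x + y) - 4*sin(z)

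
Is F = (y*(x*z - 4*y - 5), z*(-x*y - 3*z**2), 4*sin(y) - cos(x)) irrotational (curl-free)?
No, ∇×F = (x*y + 9*z**2 + 4*cos(y), x*y - sin(x), -x*z - y*z + 8*y + 5)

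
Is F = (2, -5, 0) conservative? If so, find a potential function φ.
Yes, F is conservative. φ = 2*x - 5*y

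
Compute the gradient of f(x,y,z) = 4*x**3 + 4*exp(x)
(12*x**2 + 4*exp(x), 0, 0)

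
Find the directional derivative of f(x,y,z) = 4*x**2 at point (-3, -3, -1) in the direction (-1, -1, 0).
12*sqrt(2)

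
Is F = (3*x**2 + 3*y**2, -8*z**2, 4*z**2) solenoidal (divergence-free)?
No, ∇·F = 6*x + 8*z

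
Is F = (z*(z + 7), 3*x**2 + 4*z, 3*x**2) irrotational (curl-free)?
No, ∇×F = (-4, -6*x + 2*z + 7, 6*x)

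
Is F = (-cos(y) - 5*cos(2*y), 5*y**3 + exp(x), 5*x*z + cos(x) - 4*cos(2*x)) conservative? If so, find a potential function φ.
No, ∇×F = (0, -5*z + sin(x) - 8*sin(2*x), exp(x) - sin(y) - 10*sin(2*y)) ≠ 0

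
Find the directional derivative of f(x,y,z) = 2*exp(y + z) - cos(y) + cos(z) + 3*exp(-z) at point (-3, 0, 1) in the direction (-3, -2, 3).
sqrt(22)*(-9 - 3*E*sin(1) + 2*exp(2))*exp(-1)/22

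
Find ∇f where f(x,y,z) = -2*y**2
(0, -4*y, 0)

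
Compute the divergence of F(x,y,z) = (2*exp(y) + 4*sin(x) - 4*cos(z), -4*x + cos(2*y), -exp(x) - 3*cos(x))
-2*sin(2*y) + 4*cos(x)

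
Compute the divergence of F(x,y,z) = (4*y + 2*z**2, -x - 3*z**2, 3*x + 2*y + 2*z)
2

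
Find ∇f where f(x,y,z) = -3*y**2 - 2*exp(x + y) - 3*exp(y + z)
(-2*exp(x + y), -6*y - 2*exp(x + y) - 3*exp(y + z), -3*exp(y + z))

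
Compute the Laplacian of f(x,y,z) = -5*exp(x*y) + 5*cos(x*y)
-5*(x**2 + y**2)*(exp(x*y) + cos(x*y))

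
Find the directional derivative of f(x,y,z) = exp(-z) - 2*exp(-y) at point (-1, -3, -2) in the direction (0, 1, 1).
sqrt(2)*(-1/2 + E)*exp(2)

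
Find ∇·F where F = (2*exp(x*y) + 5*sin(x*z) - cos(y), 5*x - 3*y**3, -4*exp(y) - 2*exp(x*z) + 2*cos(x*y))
-2*x*exp(x*z) - 9*y**2 + 2*y*exp(x*y) + 5*z*cos(x*z)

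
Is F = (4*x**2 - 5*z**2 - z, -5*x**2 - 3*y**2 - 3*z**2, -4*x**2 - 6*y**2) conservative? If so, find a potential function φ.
No, ∇×F = (-12*y + 6*z, 8*x - 10*z - 1, -10*x) ≠ 0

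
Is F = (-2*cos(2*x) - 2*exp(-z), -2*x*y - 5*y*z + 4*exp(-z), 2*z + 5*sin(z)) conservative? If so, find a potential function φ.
No, ∇×F = (5*y + 4*exp(-z), 2*exp(-z), -2*y) ≠ 0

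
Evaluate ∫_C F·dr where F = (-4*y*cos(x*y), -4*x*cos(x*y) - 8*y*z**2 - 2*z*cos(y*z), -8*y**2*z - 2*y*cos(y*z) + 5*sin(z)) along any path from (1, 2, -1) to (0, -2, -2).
-48 - 2*sin(4) + 2*sin(2) - 5*cos(2) + 5*cos(1)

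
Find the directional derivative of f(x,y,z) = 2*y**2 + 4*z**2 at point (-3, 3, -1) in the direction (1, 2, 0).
24*sqrt(5)/5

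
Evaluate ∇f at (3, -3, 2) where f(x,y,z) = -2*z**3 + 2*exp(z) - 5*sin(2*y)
(0, -10*cos(6), -24 + 2*exp(2))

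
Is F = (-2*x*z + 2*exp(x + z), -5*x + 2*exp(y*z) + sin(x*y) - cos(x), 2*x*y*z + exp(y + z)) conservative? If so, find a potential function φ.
No, ∇×F = (2*x*z - 2*y*exp(y*z) + exp(y + z), -2*x - 2*y*z + 2*exp(x + z), y*cos(x*y) + sin(x) - 5) ≠ 0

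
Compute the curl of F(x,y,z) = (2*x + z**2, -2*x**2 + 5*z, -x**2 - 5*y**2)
(-10*y - 5, 2*x + 2*z, -4*x)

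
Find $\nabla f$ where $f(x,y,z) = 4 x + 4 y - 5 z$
(4, 4, -5)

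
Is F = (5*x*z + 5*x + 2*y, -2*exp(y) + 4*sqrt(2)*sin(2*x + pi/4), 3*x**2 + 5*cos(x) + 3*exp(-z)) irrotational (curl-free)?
No, ∇×F = (0, -x + 5*sin(x), 8*sqrt(2)*cos(2*x + pi/4) - 2)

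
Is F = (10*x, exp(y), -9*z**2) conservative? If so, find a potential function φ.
Yes, F is conservative. φ = 5*x**2 - 3*z**3 + exp(y)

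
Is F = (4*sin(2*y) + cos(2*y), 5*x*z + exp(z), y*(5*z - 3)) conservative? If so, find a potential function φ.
No, ∇×F = (-5*x + 5*z - exp(z) - 3, 0, 5*z + 2*sin(2*y) - 8*cos(2*y)) ≠ 0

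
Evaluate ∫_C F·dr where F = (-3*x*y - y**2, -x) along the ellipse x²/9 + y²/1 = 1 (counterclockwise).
-3*pi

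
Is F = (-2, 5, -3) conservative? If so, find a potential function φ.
Yes, F is conservative. φ = -2*x + 5*y - 3*z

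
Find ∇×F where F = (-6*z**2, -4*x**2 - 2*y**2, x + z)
(0, -12*z - 1, -8*x)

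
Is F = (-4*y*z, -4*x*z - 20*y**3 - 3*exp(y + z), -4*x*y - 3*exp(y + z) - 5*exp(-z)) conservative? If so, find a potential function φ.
Yes, F is conservative. φ = -4*x*y*z - 5*y**4 - 3*exp(y + z) + 5*exp(-z)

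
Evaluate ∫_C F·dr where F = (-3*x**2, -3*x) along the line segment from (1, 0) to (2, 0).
-7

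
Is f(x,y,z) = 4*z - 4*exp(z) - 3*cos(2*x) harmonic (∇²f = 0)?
No, ∇²f = -4*exp(z) + 12*cos(2*x)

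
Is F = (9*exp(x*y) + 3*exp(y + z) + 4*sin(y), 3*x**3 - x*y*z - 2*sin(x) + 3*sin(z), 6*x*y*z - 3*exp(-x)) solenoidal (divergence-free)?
No, ∇·F = 6*x*y - x*z + 9*y*exp(x*y)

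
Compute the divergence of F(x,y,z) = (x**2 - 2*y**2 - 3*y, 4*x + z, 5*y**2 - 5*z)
2*x - 5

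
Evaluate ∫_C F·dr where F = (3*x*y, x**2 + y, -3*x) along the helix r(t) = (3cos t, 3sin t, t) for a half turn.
0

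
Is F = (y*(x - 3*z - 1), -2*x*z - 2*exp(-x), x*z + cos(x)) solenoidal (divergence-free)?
No, ∇·F = x + y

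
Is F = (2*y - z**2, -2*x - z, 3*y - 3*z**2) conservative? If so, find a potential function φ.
No, ∇×F = (4, -2*z, -4) ≠ 0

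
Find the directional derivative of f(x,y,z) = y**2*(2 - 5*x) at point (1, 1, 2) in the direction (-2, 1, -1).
2*sqrt(6)/3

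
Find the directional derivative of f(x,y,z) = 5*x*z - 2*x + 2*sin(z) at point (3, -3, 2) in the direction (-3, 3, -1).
-sqrt(19)*(2*cos(2) + 39)/19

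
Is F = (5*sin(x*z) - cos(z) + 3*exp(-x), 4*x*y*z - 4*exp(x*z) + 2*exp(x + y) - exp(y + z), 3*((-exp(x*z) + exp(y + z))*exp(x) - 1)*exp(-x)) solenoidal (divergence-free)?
No, ∇·F = ((4*x*z - 3*x*exp(x*z) + 5*z*cos(x*z) + 2*exp(x + y) + 2*exp(y + z))*exp(x) - 3)*exp(-x)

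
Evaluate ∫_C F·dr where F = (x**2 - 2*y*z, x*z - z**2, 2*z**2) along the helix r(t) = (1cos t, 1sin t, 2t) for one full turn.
2*pi*(-24 + 9*pi + 64*pi**2)/3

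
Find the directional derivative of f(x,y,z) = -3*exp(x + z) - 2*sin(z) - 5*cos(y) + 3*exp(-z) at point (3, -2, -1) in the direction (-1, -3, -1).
sqrt(11)*(2*cos(1) + 3*E + 15*sin(2) + 6*exp(2))/11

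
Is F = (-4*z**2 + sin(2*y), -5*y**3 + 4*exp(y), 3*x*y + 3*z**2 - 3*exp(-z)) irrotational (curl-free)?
No, ∇×F = (3*x, -3*y - 8*z, -2*cos(2*y))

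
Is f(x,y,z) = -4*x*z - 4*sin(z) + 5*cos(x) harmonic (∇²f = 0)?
No, ∇²f = 4*sin(z) - 5*cos(x)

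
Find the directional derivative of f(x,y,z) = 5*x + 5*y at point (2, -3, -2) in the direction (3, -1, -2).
5*sqrt(14)/7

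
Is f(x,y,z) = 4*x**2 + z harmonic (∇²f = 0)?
No, ∇²f = 8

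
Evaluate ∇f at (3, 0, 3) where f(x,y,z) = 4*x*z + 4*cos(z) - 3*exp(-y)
(12, 3, 12 - 4*sin(3))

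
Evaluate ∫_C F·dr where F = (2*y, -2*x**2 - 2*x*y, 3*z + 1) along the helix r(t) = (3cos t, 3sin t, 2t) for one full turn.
2*pi*(-7 + 12*pi)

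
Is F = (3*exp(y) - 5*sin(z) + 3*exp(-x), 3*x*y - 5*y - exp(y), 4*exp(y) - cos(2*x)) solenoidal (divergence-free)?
No, ∇·F = 3*x - exp(y) - 5 - 3*exp(-x)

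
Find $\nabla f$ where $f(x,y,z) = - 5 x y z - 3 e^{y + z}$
(-5*y*z, -5*x*z - 3*exp(y + z), -5*x*y - 3*exp(y + z))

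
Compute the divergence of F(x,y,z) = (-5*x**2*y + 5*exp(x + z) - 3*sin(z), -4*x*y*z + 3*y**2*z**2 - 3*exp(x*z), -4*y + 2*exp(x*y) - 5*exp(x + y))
-10*x*y - 4*x*z + 6*y*z**2 + 5*exp(x + z)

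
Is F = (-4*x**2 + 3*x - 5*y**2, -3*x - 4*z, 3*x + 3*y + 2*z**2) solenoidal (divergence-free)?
No, ∇·F = -8*x + 4*z + 3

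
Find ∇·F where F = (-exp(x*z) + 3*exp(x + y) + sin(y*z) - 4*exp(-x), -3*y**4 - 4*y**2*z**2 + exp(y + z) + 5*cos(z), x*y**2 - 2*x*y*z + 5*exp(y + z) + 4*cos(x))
((-2*x*y - 12*y**3 - 8*y*z**2 - z*exp(x*z) + 3*exp(x + y) + 6*exp(y + z))*exp(x) + 4)*exp(-x)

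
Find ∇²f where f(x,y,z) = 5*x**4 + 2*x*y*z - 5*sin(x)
60*x**2 + 5*sin(x)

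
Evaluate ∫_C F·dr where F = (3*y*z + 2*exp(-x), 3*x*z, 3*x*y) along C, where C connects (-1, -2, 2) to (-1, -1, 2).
-6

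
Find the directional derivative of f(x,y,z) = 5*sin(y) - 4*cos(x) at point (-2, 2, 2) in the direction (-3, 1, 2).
sqrt(14)*(5*cos(2) + 12*sin(2))/14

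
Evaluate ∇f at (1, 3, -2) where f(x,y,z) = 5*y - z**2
(0, 5, 4)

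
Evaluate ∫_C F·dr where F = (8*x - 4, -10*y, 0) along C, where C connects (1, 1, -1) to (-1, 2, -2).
-7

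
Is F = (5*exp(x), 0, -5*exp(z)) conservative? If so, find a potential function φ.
Yes, F is conservative. φ = 5*exp(x) - 5*exp(z)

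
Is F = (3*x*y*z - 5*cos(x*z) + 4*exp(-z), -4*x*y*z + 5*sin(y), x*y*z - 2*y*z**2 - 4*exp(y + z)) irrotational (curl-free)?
No, ∇×F = (4*x*y + x*z - 2*z**2 - 4*exp(y + z), 3*x*y + 5*x*sin(x*z) - y*z - 4*exp(-z), z*(-3*x - 4*y))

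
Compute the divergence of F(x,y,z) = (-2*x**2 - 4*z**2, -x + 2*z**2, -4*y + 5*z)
5 - 4*x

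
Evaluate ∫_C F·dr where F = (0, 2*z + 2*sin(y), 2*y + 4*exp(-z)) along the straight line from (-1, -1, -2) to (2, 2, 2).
-2*cos(2) + 2*cos(1) + 4 + 8*sinh(2)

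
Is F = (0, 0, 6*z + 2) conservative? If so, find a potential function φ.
Yes, F is conservative. φ = z*(3*z + 2)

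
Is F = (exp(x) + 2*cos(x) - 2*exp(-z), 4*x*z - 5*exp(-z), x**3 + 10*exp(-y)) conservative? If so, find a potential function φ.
No, ∇×F = (-4*x - 5*exp(-z) - 10*exp(-y), -3*x**2 + 2*exp(-z), 4*z) ≠ 0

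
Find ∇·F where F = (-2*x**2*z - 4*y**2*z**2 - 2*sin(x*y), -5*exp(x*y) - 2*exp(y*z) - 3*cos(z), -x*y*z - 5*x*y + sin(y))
-x*y - 4*x*z - 5*x*exp(x*y) - 2*y*cos(x*y) - 2*z*exp(y*z)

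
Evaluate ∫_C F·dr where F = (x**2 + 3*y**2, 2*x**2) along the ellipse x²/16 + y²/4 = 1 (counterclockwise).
0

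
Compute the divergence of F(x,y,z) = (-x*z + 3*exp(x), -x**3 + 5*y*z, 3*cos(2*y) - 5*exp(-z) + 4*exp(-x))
4*z + 3*exp(x) + 5*exp(-z)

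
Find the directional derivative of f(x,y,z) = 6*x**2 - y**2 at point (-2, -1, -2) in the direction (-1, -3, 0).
9*sqrt(10)/5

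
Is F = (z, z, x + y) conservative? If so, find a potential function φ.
Yes, F is conservative. φ = z*(x + y)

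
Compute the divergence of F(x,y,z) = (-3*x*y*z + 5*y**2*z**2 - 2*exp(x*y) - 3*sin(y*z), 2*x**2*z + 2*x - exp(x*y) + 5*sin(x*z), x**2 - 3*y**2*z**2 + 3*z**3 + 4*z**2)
-x*exp(x*y) - 6*y**2*z - 3*y*z - 2*y*exp(x*y) + 9*z**2 + 8*z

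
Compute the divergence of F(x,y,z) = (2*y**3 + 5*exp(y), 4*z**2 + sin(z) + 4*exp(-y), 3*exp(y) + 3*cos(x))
-4*exp(-y)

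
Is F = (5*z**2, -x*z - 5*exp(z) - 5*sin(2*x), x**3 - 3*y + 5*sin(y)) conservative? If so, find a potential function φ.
No, ∇×F = (x + 5*exp(z) + 5*cos(y) - 3, -3*x**2 + 10*z, -z - 10*cos(2*x)) ≠ 0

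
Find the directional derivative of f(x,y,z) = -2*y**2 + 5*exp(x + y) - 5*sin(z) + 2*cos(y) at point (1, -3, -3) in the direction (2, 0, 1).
sqrt(5)*(2 - exp(2)*cos(3))*exp(-2)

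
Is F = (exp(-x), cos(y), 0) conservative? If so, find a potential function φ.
Yes, F is conservative. φ = sin(y) - exp(-x)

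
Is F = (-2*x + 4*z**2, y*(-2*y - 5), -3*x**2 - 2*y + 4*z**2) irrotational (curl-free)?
No, ∇×F = (-2, 6*x + 8*z, 0)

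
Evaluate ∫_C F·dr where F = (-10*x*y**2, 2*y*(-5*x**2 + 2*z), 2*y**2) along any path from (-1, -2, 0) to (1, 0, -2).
20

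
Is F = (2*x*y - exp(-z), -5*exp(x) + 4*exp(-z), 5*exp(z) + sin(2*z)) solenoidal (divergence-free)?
No, ∇·F = 2*y + 5*exp(z) + 2*cos(2*z)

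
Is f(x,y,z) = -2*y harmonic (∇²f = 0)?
Yes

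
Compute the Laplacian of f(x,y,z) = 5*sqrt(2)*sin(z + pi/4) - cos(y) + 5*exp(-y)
-5*sqrt(2)*sin(z + pi/4) + cos(y) + 5*exp(-y)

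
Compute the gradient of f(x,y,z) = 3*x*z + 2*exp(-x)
(3*z - 2*exp(-x), 0, 3*x)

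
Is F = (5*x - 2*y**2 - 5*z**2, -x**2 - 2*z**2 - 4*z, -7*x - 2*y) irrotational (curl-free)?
No, ∇×F = (4*z + 2, 7 - 10*z, -2*x + 4*y)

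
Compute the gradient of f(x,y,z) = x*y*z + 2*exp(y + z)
(y*z, x*z + 2*exp(y + z), x*y + 2*exp(y + z))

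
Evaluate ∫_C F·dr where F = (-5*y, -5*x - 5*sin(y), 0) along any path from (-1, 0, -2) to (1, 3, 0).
-20 + 5*cos(3)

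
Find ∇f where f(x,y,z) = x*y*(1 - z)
(y*(1 - z), x*(1 - z), -x*y)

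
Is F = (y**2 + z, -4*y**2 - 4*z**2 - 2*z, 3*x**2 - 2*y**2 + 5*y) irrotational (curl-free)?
No, ∇×F = (-4*y + 8*z + 7, 1 - 6*x, -2*y)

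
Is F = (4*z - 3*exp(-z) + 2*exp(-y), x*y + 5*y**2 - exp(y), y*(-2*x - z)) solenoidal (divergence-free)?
No, ∇·F = x + 9*y - exp(y)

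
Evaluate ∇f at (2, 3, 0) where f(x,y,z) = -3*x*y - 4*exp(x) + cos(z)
(-4*exp(2) - 9, -6, 0)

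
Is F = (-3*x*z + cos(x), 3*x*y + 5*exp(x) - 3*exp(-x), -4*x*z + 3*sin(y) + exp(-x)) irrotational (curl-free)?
No, ∇×F = (3*cos(y), -3*x + 4*z + exp(-x), 3*y + 5*exp(x) + 3*exp(-x))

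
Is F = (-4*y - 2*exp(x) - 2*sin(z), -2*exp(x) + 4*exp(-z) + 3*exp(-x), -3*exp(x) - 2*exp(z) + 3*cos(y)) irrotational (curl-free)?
No, ∇×F = (-3*sin(y) + 4*exp(-z), 3*exp(x) - 2*cos(z), sinh(x) - 5*cosh(x) + 4)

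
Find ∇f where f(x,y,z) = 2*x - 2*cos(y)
(2, 2*sin(y), 0)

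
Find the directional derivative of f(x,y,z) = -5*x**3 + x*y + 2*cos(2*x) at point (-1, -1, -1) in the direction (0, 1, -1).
-sqrt(2)/2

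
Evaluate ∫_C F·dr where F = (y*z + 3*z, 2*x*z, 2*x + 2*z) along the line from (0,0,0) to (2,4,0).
0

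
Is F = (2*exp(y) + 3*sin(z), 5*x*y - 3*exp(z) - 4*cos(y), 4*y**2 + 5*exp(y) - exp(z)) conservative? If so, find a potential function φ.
No, ∇×F = (8*y + 5*exp(y) + 3*exp(z), 3*cos(z), 5*y - 2*exp(y)) ≠ 0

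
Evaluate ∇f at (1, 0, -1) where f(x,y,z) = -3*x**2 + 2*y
(-6, 2, 0)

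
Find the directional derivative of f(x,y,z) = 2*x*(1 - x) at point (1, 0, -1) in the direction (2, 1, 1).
-2*sqrt(6)/3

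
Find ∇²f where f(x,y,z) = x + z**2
2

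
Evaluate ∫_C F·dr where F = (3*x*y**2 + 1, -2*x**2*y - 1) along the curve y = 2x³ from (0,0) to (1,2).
-5/2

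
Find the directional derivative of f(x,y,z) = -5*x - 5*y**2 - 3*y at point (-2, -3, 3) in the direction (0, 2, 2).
27*sqrt(2)/2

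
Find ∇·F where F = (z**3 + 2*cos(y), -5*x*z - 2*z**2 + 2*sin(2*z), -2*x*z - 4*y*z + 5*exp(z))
-2*x - 4*y + 5*exp(z)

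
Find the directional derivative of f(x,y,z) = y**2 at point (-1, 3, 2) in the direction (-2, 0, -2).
0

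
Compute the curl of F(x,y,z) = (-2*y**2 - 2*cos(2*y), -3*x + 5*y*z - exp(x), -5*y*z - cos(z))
(-5*y - 5*z, 0, 4*y - exp(x) - 4*sin(2*y) - 3)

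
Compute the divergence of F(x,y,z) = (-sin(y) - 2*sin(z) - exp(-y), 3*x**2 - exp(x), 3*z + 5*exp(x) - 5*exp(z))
3 - 5*exp(z)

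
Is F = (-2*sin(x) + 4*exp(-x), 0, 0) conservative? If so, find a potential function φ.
Yes, F is conservative. φ = 2*cos(x) - 4*exp(-x)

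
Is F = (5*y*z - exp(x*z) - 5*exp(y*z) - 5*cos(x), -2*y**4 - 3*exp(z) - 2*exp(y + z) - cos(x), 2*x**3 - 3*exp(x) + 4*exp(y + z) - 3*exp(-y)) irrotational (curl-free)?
No, ∇×F = (3*exp(z) + 6*exp(y + z) + 3*exp(-y), -6*x**2 - x*exp(x*z) - 5*y*exp(y*z) + 5*y + 3*exp(x), 5*z*exp(y*z) - 5*z + sin(x))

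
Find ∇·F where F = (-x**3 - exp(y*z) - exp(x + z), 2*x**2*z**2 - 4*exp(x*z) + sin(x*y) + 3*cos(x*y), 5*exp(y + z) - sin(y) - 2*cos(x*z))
-3*x**2 - 3*x*sin(x*y) + 2*x*sin(x*z) + x*cos(x*y) - exp(x + z) + 5*exp(y + z)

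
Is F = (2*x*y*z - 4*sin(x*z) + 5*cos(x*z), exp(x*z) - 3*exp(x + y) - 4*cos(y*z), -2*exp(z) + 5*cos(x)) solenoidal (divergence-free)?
No, ∇·F = 2*y*z - 5*z*sin(x*z) + 4*z*sin(y*z) - 4*z*cos(x*z) - 2*exp(z) - 3*exp(x + y)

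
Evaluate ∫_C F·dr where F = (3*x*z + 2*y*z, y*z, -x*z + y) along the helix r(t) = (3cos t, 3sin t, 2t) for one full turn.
18*pi*(1 - 2*pi)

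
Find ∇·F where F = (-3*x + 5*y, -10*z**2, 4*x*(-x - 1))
-3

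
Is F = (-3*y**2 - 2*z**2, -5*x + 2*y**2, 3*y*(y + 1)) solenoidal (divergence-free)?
No, ∇·F = 4*y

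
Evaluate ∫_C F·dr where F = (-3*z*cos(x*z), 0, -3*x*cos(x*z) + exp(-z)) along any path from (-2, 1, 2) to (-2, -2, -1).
-3*sin(2) - E + exp(-2) - 3*sin(4)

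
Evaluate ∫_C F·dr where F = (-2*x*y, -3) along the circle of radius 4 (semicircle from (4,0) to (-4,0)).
0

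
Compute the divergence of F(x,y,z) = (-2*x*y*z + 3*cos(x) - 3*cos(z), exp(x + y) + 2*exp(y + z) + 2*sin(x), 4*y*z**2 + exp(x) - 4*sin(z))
6*y*z + exp(x + y) + 2*exp(y + z) - 3*sin(x) - 4*cos(z)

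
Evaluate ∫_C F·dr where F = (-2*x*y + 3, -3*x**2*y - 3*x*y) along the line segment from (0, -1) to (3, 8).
-2817/4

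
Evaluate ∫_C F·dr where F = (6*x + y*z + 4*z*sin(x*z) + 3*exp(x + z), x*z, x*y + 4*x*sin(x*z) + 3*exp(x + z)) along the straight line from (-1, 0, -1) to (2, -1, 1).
-3*exp(-2) - 4*cos(2) + 4*cos(1) + 7 + 3*exp(3)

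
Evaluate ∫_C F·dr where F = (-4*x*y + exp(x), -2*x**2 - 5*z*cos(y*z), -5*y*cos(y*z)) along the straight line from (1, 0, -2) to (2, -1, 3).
-E + 5*sin(3) + exp(2) + 8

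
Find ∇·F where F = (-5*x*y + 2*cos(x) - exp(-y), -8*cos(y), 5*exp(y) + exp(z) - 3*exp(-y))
-5*y + exp(z) - 2*sin(x) + 8*sin(y)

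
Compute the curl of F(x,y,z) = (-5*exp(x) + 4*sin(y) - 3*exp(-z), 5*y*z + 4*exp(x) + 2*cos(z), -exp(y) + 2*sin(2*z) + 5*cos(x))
(-5*y - exp(y) + 2*sin(z), 5*sin(x) + 3*exp(-z), 4*exp(x) - 4*cos(y))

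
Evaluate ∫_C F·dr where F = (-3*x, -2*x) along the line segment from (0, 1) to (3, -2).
-9/2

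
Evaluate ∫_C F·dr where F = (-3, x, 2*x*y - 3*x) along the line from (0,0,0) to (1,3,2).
-1/2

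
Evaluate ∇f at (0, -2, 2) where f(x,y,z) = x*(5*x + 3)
(3, 0, 0)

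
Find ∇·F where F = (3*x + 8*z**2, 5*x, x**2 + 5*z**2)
10*z + 3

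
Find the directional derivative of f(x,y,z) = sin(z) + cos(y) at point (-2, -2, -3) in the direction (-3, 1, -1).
sqrt(11)*(sin(2) - cos(3))/11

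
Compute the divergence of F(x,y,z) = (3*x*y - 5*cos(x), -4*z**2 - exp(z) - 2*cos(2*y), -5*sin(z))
3*y + 5*sin(x) + 4*sin(2*y) - 5*cos(z)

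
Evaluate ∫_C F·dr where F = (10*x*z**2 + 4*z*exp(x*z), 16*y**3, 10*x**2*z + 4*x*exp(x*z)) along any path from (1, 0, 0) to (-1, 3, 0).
324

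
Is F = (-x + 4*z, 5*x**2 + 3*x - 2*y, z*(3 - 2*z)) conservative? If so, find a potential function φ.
No, ∇×F = (0, 4, 10*x + 3) ≠ 0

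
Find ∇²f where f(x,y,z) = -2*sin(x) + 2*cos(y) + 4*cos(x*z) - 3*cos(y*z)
-4*x**2*cos(x*z) + 3*y**2*cos(y*z) - 4*z**2*cos(x*z) + 3*z**2*cos(y*z) + 2*sin(x) - 2*cos(y)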